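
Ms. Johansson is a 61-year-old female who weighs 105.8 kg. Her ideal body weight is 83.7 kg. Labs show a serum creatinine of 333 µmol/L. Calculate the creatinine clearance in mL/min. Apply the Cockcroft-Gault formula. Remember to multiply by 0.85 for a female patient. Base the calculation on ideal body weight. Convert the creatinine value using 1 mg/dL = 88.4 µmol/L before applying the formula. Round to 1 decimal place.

20.7 mL/min

SCr = 333 / 88.4 = 3.767 mg/dL
CrCl = (140 − 61) × 83.7 / (72 × 3.767) × 0.85 = 6612.3 / 271.22 × 0.85 ≈ 20.7 mL/min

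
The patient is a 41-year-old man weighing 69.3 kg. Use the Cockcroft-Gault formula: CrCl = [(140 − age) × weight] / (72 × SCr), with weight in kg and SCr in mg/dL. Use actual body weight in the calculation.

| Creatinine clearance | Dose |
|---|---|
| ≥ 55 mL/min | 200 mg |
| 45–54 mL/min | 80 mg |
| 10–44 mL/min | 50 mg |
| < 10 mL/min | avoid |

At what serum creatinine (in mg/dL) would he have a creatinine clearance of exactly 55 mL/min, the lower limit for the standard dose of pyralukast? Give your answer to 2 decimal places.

1.73 mg/dL

Standard dose requires CrCl ≥ 55 mL/min.
Set (140 − 41) × 69.3 / (72 × SCr) = 55
SCr = (140 − 41) × 69.3 / (72 × 55) = 1.732 mg/dL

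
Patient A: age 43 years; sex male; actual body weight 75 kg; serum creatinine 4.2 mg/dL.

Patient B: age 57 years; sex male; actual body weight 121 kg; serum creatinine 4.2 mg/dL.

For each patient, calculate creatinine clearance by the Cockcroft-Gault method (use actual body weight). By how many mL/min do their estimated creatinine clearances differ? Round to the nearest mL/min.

9 mL/min

Patient A: CrCl = (140 − 43) × 75 / (72 × 4.2) = 7275.0 / 302.40 ≈ 24.1 mL/min
Patient B: CrCl = (140 − 57) × 121 / (72 × 4.2) = 10043.0 / 302.40 ≈ 33.2 mL/min
|24.1 − 33.2| = 9.1 mL/min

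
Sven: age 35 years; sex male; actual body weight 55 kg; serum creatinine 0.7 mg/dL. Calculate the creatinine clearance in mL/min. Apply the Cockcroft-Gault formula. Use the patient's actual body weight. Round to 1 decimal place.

CrCl = (140 − 35) × 55 / (72 × 0.7) = 5775.0 / 50.40 ≈ 114.6 mL/min

114.6 mL/min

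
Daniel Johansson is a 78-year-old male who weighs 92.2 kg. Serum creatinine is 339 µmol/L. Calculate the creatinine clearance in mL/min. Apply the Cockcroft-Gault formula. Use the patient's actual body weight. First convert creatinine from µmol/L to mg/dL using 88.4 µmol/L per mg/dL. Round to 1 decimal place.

20.7 mL/min

SCr = 339 / 88.4 = 3.835 mg/dL
CrCl = (140 − 78) × 92.2 / (72 × 3.835) = 5716.4 / 276.12 ≈ 20.7 mL/min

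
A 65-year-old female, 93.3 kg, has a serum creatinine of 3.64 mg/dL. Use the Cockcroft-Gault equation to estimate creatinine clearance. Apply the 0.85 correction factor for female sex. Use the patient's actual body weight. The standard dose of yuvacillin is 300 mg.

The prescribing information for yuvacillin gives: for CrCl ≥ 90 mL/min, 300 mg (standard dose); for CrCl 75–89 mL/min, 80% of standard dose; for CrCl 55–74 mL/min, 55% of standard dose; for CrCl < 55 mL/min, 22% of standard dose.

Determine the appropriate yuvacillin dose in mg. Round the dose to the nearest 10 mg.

CrCl = (140 − 65) × 93.3 / (72 × 3.64) × 0.85 = 6997.5 / 262.08 × 0.85 ≈ 22.7 mL/min
CrCl ≈ 23 mL/min → bracket < 55 mL/min.
22% of 300 mg = 66 mg → 70 mg

70 mg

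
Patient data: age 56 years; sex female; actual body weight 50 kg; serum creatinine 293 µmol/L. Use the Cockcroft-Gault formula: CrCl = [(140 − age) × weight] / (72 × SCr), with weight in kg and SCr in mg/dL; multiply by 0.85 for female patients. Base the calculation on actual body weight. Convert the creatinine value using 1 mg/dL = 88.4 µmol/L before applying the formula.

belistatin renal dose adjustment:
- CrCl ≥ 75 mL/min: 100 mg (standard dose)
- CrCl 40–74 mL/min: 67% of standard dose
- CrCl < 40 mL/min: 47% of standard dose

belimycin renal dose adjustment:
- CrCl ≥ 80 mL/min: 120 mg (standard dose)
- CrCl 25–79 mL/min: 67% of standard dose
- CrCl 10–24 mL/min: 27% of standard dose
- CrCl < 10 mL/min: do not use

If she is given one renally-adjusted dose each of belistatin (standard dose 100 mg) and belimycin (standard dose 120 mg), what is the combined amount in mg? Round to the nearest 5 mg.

80 mg

SCr = 293 / 88.4 = 3.314 mg/dL
CrCl = (140 − 56) × 50 / (72 × 3.314) × 0.85 = 4200.0 / 238.61 × 0.85 ≈ 15.0 mL/min
CrCl ≈ 15 mL/min.
belistatin: < 40 mL/min → 47% of 100 mg = 47 mg.
belimycin: 10–24 mL/min → 27% of 120 mg = 32.4 mg.
Total = 47 + 32.4 = 79.4 mg.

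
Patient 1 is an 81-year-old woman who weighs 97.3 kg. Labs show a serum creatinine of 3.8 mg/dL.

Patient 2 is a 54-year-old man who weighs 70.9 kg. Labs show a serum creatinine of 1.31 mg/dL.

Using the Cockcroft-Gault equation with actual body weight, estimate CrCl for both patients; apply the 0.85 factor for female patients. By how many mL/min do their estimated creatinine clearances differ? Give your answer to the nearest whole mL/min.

47 mL/min

Patient 1: CrCl = (140 − 81) × 97.3 / (72 × 3.8) × 0.85 = 5740.7 / 273.60 × 0.85 ≈ 17.8 mL/min
Patient 2: CrCl = (140 − 54) × 70.9 / (72 × 1.31) = 6097.4 / 94.32 ≈ 64.6 mL/min
|17.8 − 64.6| = 46.8 mL/min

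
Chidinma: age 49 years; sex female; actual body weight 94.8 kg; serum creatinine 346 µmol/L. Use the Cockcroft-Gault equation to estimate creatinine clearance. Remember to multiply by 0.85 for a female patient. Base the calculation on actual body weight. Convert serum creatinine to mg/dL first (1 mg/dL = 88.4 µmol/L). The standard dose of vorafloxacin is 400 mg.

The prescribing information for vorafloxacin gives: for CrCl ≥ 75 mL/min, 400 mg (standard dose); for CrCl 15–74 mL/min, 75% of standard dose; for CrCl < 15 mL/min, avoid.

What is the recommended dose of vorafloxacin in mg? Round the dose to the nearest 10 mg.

SCr = 346 / 88.4 = 3.914 mg/dL
CrCl = (140 − 49) × 94.8 / (72 × 3.914) × 0.85 = 8626.8 / 281.81 × 0.85 ≈ 26.0 mL/min
CrCl ≈ 26 mL/min → bracket 15–74 mL/min.
75% of 400 mg = 300 mg

300 mg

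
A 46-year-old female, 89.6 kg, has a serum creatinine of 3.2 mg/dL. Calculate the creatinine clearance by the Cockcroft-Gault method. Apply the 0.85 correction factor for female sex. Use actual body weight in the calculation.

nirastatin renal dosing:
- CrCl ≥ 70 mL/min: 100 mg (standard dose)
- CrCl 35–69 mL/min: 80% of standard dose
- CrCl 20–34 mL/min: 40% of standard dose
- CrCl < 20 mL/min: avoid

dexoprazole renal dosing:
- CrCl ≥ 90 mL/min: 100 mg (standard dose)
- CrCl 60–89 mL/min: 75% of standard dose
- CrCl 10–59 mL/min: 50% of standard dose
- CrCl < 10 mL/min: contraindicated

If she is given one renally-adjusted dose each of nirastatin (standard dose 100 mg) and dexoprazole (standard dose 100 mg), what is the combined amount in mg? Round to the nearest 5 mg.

CrCl = (140 − 46) × 89.6 / (72 × 3.2) × 0.85 = 8422.4 / 230.40 × 0.85 ≈ 31.1 mL/min
CrCl ≈ 31 mL/min.
nirastatin: 20–34 mL/min → 40% of 100 mg = 40 mg.
dexoprazole: 10–59 mL/min → 50% of 100 mg = 50 mg.
Total = 40 + 50 = 90 mg.

90 mg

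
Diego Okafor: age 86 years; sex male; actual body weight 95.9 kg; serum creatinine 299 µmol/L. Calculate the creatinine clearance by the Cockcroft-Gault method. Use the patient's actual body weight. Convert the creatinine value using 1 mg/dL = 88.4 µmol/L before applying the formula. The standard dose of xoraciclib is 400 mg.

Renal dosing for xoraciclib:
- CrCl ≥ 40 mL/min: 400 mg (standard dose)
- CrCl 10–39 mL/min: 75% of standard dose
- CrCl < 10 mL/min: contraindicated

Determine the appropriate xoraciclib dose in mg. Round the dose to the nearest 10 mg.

300 mg

SCr = 299 / 88.4 = 3.382 mg/dL
CrCl = (140 − 86) × 95.9 / (72 × 3.382) = 5178.6 / 243.50 ≈ 21.3 mL/min
CrCl ≈ 21 mL/min → bracket 10–39 mL/min.
75% of 400 mg = 300 mg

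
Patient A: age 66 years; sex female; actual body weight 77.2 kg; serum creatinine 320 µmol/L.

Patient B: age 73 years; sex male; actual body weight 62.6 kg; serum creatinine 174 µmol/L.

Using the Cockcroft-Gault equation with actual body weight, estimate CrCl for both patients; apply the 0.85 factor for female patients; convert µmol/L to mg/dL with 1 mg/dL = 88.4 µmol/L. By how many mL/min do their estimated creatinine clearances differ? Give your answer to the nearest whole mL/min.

Patient A: SCr = 320 / 88.4 = 3.62 mg/dL
Patient A: CrCl = (140 − 66) × 77.2 / (72 × 3.62) × 0.85 = 5712.8 / 260.64 × 0.85 ≈ 18.6 mL/min
Patient B: SCr = 174 / 88.4 = 1.968 mg/dL
Patient B: CrCl = (140 − 73) × 62.6 / (72 × 1.968) = 4194.2 / 141.70 ≈ 29.6 mL/min
|18.6 − 29.6| = 11.0 mL/min

11 mL/min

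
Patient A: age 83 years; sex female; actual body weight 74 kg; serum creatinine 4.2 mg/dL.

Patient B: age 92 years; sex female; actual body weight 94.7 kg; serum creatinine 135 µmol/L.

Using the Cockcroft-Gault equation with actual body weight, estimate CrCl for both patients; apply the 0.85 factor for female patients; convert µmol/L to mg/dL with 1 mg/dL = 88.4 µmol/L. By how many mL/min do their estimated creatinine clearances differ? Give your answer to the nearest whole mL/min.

Patient A: CrCl = (140 − 83) × 74 / (72 × 4.2) × 0.85 = 4218.0 / 302.40 × 0.85 ≈ 11.9 mL/min
Patient B: SCr = 135 / 88.4 = 1.527 mg/dL
Patient B: CrCl = (140 − 92) × 94.7 / (72 × 1.527) × 0.85 = 4545.6 / 109.94 × 0.85 ≈ 35.1 mL/min
|11.9 − 35.1| = 23.2 mL/min

23 mL/min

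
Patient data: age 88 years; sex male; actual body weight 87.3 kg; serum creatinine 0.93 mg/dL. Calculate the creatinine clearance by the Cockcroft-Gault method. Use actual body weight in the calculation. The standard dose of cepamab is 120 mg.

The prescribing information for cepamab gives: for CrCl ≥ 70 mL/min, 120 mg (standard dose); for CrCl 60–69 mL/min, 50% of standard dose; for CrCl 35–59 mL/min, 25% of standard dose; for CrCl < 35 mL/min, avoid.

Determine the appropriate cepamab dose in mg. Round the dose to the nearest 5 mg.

CrCl = (140 − 88) × 87.3 / (72 × 0.93) = 4539.6 / 66.96 ≈ 67.8 mL/min
CrCl ≈ 68 mL/min → bracket 60–69 mL/min.
50% of 120 mg = 60 mg

60 mg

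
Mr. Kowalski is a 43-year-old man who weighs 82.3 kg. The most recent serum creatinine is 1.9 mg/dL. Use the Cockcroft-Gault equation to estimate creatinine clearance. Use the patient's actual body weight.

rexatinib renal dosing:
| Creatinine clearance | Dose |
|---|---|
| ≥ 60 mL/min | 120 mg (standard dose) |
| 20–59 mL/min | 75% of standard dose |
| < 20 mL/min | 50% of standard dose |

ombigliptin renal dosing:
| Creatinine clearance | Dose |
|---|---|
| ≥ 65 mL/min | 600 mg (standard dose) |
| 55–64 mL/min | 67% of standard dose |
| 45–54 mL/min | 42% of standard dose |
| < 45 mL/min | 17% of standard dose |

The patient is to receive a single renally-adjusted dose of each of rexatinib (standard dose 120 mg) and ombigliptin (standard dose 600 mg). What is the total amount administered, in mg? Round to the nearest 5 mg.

490 mg

CrCl = (140 − 43) × 82.3 / (72 × 1.9) = 7983.1 / 136.80 ≈ 58.4 mL/min
CrCl ≈ 58 mL/min.
rexatinib: 20–59 mL/min → 75% of 120 mg = 90 mg.
ombigliptin: 55–64 mL/min → 67% of 600 mg = 402 mg.
Total = 90 + 402 = 492 mg.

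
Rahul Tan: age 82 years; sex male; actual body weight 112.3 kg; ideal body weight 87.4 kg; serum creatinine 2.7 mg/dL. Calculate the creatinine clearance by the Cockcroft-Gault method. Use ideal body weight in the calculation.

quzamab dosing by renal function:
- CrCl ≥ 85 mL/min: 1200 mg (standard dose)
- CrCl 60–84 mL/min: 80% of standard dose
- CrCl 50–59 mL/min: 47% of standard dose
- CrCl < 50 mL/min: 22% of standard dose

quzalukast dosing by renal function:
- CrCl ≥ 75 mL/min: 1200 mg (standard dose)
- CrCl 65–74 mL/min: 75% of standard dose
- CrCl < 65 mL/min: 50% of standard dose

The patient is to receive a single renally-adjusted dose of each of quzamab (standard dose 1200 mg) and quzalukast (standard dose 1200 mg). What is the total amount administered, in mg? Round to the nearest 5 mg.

CrCl = (140 − 82) × 87.4 / (72 × 2.7) = 5069.2 / 194.40 ≈ 26.1 mL/min
CrCl ≈ 26 mL/min.
quzamab: < 50 mL/min → 22% of 1200 mg = 264 mg.
quzalukast: < 65 mL/min → 50% of 1200 mg = 600 mg.
Total = 264 + 600 = 864 mg.

865 mg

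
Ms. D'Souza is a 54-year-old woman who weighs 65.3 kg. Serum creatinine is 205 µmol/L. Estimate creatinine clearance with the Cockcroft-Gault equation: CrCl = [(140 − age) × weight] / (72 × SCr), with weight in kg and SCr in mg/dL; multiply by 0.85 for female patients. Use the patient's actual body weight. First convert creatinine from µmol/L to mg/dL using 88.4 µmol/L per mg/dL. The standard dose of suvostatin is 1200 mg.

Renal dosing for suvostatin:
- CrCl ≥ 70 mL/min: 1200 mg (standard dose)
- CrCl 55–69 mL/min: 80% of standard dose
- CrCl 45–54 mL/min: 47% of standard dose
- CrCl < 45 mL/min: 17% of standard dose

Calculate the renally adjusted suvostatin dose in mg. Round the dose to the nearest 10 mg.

200 mg

SCr = 205 / 88.4 = 2.319 mg/dL
CrCl = (140 − 54) × 65.3 / (72 × 2.319) × 0.85 = 5615.8 / 166.97 × 0.85 ≈ 28.6 mL/min
CrCl ≈ 29 mL/min → bracket < 45 mL/min.
17% of 1200 mg = 204 mg → 200 mg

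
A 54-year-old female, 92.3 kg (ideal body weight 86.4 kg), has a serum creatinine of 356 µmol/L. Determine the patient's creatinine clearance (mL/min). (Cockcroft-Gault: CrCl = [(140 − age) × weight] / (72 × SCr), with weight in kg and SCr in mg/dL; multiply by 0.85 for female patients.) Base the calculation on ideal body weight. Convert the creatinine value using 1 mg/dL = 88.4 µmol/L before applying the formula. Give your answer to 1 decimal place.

21.8 mL/min

SCr = 356 / 88.4 = 4.027 mg/dL
CrCl = (140 − 54) × 86.4 / (72 × 4.027) × 0.85 = 7430.4 / 289.94 × 0.85 ≈ 21.8 mL/min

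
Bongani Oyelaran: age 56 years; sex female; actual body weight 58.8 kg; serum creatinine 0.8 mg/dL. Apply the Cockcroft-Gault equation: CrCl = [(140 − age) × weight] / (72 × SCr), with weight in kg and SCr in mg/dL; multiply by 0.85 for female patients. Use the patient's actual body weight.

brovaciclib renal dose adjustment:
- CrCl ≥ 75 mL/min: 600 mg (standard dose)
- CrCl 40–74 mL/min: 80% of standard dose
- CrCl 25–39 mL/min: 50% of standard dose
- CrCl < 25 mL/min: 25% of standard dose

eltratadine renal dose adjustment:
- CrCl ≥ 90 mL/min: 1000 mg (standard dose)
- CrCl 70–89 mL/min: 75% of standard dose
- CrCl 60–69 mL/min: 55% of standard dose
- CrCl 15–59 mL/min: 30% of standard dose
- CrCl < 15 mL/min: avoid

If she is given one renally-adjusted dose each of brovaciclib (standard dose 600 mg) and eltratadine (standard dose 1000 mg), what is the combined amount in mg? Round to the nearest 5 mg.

1230 mg

CrCl = (140 − 56) × 58.8 / (72 × 0.8) × 0.85 = 4939.2 / 57.60 × 0.85 ≈ 72.9 mL/min
CrCl ≈ 73 mL/min.
brovaciclib: 40–74 mL/min → 80% of 600 mg = 480 mg.
eltratadine: 70–89 mL/min → 75% of 1000 mg = 750 mg.
Total = 480 + 750 = 1230 mg.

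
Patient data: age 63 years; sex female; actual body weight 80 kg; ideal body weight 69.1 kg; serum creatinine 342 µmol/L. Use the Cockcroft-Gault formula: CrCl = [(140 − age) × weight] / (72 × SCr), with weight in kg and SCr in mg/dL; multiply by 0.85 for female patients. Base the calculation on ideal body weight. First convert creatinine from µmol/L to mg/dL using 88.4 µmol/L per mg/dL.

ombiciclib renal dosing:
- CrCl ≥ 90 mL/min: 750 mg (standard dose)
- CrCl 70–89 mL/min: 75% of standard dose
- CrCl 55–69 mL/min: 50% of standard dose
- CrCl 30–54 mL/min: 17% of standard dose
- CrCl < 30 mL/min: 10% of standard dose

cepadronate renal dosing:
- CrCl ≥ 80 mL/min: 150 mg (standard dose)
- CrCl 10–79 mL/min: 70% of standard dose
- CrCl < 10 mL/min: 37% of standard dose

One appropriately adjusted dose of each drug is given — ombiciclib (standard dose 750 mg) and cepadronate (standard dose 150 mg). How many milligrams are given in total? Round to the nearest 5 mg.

SCr = 342 / 88.4 = 3.869 mg/dL
CrCl = (140 − 63) × 69.1 / (72 × 3.869) × 0.85 = 5320.7 / 278.57 × 0.85 ≈ 16.2 mL/min
CrCl ≈ 16 mL/min.
ombiciclib: < 30 mL/min → 10% of 750 mg = 75 mg.
cepadronate: 10–79 mL/min → 70% of 150 mg = 105 mg.
Total = 75 + 105 = 180 mg.

180 mg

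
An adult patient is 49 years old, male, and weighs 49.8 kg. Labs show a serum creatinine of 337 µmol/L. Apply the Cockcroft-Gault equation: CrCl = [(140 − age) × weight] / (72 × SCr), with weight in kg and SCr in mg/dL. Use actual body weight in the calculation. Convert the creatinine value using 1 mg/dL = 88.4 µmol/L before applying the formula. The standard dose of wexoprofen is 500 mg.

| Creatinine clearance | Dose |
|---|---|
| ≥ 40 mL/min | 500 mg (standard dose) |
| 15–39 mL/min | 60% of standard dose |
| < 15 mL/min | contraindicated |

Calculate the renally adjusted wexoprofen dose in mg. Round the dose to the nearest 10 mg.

300 mg

SCr = 337 / 88.4 = 3.812 mg/dL
CrCl = (140 − 49) × 49.8 / (72 × 3.812) = 4531.8 / 274.46 ≈ 16.5 mL/min
CrCl ≈ 17 mL/min → bracket 15–39 mL/min.
60% of 500 mg = 300 mg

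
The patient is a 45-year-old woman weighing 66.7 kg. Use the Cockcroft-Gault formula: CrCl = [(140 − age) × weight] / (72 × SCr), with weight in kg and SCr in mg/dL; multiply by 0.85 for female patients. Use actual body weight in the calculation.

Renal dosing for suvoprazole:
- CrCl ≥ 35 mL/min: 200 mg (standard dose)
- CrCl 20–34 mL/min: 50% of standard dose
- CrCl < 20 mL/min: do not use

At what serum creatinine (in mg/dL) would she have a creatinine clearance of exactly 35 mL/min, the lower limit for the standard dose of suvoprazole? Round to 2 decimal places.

Standard dose requires CrCl ≥ 35 mL/min.
Set (140 − 45) × 66.7 × 0.85 / (72 × SCr) = 35
SCr = (140 − 45) × 66.7 × 0.85 / (72 × 35) = 2.137 mg/dL

2.14 mg/dL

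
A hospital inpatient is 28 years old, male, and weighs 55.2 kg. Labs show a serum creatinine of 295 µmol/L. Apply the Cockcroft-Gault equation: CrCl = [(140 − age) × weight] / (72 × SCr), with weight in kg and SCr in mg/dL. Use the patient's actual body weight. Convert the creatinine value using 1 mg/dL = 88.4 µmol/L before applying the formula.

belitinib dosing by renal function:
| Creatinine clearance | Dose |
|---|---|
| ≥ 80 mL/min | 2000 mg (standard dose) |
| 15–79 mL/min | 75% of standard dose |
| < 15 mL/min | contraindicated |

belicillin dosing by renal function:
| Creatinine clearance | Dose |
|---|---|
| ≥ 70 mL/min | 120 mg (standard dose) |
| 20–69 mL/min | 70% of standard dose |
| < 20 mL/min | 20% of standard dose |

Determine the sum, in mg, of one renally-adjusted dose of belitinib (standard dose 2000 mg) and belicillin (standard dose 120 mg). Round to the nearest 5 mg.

SCr = 295 / 88.4 = 3.337 mg/dL
CrCl = (140 − 28) × 55.2 / (72 × 3.337) = 6182.4 / 240.26 ≈ 25.7 mL/min
CrCl ≈ 26 mL/min.
belitinib: 15–79 mL/min → 75% of 2000 mg = 1500 mg.
belicillin: 20–69 mL/min → 70% of 120 mg = 84 mg.
Total = 1500 + 84 = 1584 mg.

1585 mg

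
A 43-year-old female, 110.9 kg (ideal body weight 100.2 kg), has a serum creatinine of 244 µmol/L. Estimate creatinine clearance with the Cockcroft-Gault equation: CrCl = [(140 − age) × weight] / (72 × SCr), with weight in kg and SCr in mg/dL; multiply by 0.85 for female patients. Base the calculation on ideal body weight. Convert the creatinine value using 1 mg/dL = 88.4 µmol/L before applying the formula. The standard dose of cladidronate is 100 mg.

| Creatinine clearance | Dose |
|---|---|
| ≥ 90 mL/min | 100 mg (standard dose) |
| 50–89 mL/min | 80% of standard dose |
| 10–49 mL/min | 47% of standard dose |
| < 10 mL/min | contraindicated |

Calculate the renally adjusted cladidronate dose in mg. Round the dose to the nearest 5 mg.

45 mg

SCr = 244 / 88.4 = 2.76 mg/dL
CrCl = (140 − 43) × 100.2 / (72 × 2.76) × 0.85 = 9719.4 / 198.72 × 0.85 ≈ 41.6 mL/min
CrCl ≈ 42 mL/min → bracket 10–49 mL/min.
47% of 100 mg = 47 mg → 45 mg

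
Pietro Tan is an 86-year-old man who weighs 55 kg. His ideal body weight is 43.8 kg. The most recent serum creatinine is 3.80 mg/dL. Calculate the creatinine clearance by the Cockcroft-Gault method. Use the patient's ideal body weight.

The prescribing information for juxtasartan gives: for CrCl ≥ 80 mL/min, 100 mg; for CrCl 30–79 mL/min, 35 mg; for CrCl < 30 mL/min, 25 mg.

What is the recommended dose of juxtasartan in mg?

CrCl = (140 − 86) × 43.8 / (72 × 3.8) = 2365.2 / 273.60 ≈ 8.6 mL/min
CrCl ≈ 9 mL/min → bracket < 30 mL/min.
Dose for this bracket: 25 mg.

25 mg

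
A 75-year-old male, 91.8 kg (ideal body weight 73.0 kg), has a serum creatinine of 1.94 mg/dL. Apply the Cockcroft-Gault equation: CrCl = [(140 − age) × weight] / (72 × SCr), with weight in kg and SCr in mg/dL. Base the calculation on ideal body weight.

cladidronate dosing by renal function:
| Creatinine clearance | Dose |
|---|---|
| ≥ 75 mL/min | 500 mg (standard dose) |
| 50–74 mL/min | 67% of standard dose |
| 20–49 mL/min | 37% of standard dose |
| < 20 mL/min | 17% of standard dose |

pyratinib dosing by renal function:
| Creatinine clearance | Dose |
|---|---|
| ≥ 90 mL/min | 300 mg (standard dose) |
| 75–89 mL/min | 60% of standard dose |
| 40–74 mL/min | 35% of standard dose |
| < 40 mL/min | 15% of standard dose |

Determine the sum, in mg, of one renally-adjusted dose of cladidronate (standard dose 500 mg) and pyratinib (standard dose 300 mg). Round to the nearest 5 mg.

230 mg

CrCl = (140 − 75) × 73 / (72 × 1.94) = 4745.0 / 139.68 ≈ 34.0 mL/min
CrCl ≈ 34 mL/min.
cladidronate: 20–49 mL/min → 37% of 500 mg = 185 mg.
pyratinib: < 40 mL/min → 15% of 300 mg = 45 mg.
Total = 185 + 45 = 230 mg.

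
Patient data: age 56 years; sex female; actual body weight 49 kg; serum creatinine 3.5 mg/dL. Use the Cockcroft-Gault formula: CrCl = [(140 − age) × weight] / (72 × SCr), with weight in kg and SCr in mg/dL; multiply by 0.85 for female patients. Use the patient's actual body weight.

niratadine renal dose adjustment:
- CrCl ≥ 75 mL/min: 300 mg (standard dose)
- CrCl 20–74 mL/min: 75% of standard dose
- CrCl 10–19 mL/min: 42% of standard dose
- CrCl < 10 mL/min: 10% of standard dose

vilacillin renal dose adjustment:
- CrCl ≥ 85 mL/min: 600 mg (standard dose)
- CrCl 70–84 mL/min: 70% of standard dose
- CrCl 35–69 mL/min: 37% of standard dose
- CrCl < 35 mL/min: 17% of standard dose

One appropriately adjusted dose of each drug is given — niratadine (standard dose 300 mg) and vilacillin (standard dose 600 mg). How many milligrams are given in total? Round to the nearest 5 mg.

CrCl = (140 − 56) × 49 / (72 × 3.5) × 0.85 = 4116.0 / 252.00 × 0.85 ≈ 13.9 mL/min
CrCl ≈ 14 mL/min.
niratadine: 10–19 mL/min → 42% of 300 mg = 126 mg.
vilacillin: < 35 mL/min → 17% of 600 mg = 102 mg.
Total = 126 + 102 = 228 mg.

230 mg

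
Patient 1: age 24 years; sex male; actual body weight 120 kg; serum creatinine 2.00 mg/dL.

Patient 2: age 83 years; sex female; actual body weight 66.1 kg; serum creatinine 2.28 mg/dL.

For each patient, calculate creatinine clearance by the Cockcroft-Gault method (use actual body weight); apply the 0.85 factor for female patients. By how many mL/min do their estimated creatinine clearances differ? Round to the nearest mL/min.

77 mL/min

Patient 1: CrCl = (140 − 24) × 120 / (72 × 2) = 13920.0 / 144.00 ≈ 96.7 mL/min
Patient 2: CrCl = (140 − 83) × 66.1 / (72 × 2.28) × 0.85 = 3767.7 / 164.16 × 0.85 ≈ 19.5 mL/min
|96.7 − 19.5| = 77.2 mL/min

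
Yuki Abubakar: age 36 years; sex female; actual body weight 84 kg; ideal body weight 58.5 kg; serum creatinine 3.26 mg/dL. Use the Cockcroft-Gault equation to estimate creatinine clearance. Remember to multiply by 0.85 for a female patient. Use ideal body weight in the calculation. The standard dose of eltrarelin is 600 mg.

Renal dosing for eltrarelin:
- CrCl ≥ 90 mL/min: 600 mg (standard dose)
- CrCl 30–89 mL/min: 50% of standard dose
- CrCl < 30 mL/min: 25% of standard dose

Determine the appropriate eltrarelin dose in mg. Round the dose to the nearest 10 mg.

CrCl = (140 − 36) × 58.5 / (72 × 3.26) × 0.85 = 6084.0 / 234.72 × 0.85 ≈ 22.0 mL/min
CrCl ≈ 22 mL/min → bracket < 30 mL/min.
25% of 600 mg = 150 mg

150 mg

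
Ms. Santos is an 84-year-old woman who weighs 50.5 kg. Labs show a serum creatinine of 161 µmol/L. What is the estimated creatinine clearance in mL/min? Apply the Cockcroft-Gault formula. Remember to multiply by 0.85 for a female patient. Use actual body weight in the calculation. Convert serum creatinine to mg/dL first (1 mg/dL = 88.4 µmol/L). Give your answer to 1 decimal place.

18.3 mL/min

SCr = 161 / 88.4 = 1.821 mg/dL
CrCl = (140 − 84) × 50.5 / (72 × 1.821) × 0.85 = 2828.0 / 131.11 × 0.85 ≈ 18.3 mL/min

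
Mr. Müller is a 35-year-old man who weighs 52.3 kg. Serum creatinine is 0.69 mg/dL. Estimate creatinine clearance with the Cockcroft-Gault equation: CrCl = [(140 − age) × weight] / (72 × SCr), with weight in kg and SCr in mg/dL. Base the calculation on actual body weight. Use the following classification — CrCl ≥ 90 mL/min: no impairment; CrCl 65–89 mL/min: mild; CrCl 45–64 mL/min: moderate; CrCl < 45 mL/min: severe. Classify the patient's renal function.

no impairment

CrCl = (140 − 35) × 52.3 / (72 × 0.69) = 5491.5 / 49.68 ≈ 110.5 mL/min
111 mL/min falls in the 'no impairment' range.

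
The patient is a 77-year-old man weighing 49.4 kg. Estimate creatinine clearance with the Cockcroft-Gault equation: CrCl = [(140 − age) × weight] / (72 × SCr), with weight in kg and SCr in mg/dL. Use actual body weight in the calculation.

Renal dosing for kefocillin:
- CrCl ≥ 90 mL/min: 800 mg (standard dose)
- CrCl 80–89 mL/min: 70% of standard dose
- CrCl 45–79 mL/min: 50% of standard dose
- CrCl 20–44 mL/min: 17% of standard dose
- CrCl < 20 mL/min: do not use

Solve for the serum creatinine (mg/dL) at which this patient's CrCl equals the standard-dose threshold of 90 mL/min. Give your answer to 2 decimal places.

Standard dose requires CrCl ≥ 90 mL/min.
Set (140 − 77) × 49.4 / (72 × SCr) = 90
SCr = (140 − 77) × 49.4 / (72 × 90) = 0.480 mg/dL

0.48 mg/dL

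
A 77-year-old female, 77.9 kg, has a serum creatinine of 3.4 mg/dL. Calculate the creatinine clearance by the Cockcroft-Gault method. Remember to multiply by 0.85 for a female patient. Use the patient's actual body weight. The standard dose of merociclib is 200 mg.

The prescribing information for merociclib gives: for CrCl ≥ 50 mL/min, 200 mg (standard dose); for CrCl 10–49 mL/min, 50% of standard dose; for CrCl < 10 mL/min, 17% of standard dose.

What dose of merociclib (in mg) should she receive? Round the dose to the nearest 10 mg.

CrCl = (140 − 77) × 77.9 / (72 × 3.4) × 0.85 = 4907.7 / 244.80 × 0.85 ≈ 17.0 mL/min
CrCl ≈ 17 mL/min → bracket 10–49 mL/min.
50% of 200 mg = 100 mg

100 mg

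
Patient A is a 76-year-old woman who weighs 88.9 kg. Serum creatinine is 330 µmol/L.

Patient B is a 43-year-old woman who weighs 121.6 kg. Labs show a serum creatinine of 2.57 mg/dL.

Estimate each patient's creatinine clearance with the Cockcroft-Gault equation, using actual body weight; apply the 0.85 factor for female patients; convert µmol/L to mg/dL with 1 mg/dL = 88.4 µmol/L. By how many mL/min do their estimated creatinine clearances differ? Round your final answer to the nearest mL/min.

36 mL/min

Patient A: SCr = 330 / 88.4 = 3.733 mg/dL
Patient A: CrCl = (140 − 76) × 88.9 / (72 × 3.733) × 0.85 = 5689.6 / 268.78 × 0.85 ≈ 18.0 mL/min
Patient B: CrCl = (140 − 43) × 121.6 / (72 × 2.57) × 0.85 = 11795.2 / 185.04 × 0.85 ≈ 54.2 mL/min
|18.0 − 54.2| = 36.2 mL/min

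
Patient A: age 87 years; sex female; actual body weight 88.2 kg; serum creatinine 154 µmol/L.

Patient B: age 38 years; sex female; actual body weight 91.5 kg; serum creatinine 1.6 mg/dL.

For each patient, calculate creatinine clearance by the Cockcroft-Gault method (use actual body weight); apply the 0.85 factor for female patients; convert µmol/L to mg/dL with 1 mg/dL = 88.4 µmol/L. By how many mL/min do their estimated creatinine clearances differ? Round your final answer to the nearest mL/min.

Patient A: SCr = 154 / 88.4 = 1.742 mg/dL
Patient A: CrCl = (140 − 87) × 88.2 / (72 × 1.742) × 0.85 = 4674.6 / 125.42 × 0.85 ≈ 31.7 mL/min
Patient B: CrCl = (140 − 38) × 91.5 / (72 × 1.6) × 0.85 = 9333.0 / 115.20 × 0.85 ≈ 68.9 mL/min
|31.7 − 68.9| = 37.2 mL/min

37 mL/min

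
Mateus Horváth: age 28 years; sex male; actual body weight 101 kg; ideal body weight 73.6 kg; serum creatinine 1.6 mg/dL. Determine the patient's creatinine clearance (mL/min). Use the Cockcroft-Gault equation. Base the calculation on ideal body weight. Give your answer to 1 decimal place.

71.6 mL/min

CrCl = (140 − 28) × 73.6 / (72 × 1.6) = 8243.2 / 115.20 ≈ 71.6 mL/min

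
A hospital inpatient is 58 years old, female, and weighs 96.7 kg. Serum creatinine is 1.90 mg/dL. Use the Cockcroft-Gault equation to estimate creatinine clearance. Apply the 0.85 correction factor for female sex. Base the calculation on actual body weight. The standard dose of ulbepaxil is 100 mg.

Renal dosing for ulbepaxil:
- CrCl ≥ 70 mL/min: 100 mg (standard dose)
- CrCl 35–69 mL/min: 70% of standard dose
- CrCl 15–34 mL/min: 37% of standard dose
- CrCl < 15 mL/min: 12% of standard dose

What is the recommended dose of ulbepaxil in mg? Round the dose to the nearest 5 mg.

CrCl = (140 − 58) × 96.7 / (72 × 1.9) × 0.85 = 7929.4 / 136.80 × 0.85 ≈ 49.3 mL/min
CrCl ≈ 49 mL/min → bracket 35–69 mL/min.
70% of 100 mg = 70 mg

70 mg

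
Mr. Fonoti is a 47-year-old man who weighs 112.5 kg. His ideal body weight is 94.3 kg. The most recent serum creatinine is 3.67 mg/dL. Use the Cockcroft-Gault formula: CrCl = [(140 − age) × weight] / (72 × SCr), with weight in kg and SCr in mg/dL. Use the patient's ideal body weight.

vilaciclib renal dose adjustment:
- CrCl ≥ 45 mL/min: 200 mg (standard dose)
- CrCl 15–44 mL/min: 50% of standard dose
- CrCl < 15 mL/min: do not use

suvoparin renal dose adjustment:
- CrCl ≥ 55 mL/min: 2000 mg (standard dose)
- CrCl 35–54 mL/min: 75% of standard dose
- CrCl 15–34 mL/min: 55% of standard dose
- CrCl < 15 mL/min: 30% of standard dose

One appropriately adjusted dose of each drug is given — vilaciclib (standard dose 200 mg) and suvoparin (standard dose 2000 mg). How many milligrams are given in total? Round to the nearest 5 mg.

1200 mg

CrCl = (140 − 47) × 94.3 / (72 × 3.67) = 8769.9 / 264.24 ≈ 33.2 mL/min
CrCl ≈ 33 mL/min.
vilaciclib: 15–44 mL/min → 50% of 200 mg = 100 mg.
suvoparin: 15–34 mL/min → 55% of 2000 mg = 1100 mg.
Total = 100 + 1100 = 1200 mg.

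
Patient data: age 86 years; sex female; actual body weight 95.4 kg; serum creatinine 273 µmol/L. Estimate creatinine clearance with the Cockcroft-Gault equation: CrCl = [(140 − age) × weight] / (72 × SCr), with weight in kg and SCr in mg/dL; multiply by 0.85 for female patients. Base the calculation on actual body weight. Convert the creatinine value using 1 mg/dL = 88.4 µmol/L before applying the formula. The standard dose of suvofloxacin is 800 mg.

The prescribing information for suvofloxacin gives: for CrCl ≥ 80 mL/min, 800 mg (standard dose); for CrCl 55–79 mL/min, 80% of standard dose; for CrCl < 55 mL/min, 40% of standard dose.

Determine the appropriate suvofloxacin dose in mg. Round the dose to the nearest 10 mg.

320 mg

SCr = 273 / 88.4 = 3.088 mg/dL
CrCl = (140 − 86) × 95.4 / (72 × 3.088) × 0.85 = 5151.6 / 222.34 × 0.85 ≈ 19.7 mL/min
CrCl ≈ 20 mL/min → bracket < 55 mL/min.
40% of 800 mg = 320 mg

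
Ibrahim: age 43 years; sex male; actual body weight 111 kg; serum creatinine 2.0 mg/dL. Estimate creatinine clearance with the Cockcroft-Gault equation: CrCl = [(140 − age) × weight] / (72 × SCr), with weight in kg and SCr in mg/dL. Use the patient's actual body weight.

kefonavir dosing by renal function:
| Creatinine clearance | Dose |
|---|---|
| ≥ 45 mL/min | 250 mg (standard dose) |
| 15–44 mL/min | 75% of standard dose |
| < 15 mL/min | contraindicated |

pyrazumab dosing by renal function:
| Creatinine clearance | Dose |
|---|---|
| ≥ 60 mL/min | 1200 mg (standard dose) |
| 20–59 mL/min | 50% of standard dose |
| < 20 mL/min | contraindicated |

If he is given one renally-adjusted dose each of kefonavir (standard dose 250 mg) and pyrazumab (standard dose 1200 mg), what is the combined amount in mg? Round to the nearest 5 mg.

1450 mg

CrCl = (140 − 43) × 111 / (72 × 2) = 10767.0 / 144.00 ≈ 74.8 mL/min
CrCl ≈ 75 mL/min.
kefonavir: ≥ 45 mL/min → 100% of 250 mg = 250 mg.
pyrazumab: ≥ 60 mL/min → 100% of 1200 mg = 1200 mg.
Total = 250 + 1200 = 1450 mg.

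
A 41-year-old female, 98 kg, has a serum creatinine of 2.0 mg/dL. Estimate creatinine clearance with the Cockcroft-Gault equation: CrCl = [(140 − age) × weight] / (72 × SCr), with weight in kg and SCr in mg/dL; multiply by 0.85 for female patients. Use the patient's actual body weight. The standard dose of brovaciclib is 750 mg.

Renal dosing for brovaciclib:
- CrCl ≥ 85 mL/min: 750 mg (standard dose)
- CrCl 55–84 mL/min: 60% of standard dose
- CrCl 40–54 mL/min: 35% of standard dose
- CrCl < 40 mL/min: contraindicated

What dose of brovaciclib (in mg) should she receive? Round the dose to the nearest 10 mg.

CrCl = (140 − 41) × 98 / (72 × 2) × 0.85 = 9702.0 / 144.00 × 0.85 ≈ 57.3 mL/min
CrCl ≈ 57 mL/min → bracket 55–84 mL/min.
60% of 750 mg = 450 mg

450 mg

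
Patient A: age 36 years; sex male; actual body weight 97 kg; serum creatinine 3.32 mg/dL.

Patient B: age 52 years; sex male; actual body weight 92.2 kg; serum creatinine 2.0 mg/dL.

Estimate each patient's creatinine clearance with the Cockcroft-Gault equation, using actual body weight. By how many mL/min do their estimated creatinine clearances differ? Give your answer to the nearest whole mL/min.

14 mL/min

Patient A: CrCl = (140 − 36) × 97 / (72 × 3.32) = 10088.0 / 239.04 ≈ 42.2 mL/min
Patient B: CrCl = (140 − 52) × 92.2 / (72 × 2) = 8113.6 / 144.00 ≈ 56.3 mL/min
|42.2 − 56.3| = 14.1 mL/min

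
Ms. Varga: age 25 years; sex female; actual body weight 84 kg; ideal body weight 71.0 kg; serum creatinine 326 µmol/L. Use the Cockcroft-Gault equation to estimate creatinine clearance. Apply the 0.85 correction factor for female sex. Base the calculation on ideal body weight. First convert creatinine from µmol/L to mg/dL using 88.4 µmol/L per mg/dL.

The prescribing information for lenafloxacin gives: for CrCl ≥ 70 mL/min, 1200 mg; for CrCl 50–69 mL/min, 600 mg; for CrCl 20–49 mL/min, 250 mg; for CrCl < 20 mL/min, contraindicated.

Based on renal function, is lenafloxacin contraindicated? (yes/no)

no

SCr = 326 / 88.4 = 3.688 mg/dL
CrCl = (140 − 25) × 71 / (72 × 3.688) × 0.85 = 8165.0 / 265.54 × 0.85 ≈ 26.1 mL/min
CrCl ≈ 26 mL/min, which is ≥ 20 mL/min.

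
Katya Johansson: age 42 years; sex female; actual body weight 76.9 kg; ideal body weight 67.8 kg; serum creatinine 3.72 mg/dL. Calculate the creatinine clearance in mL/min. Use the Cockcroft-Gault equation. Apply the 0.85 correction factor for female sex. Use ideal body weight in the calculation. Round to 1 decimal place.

21.1 mL/min

CrCl = (140 − 42) × 67.8 / (72 × 3.72) × 0.85 = 6644.4 / 267.84 × 0.85 ≈ 21.1 mL/min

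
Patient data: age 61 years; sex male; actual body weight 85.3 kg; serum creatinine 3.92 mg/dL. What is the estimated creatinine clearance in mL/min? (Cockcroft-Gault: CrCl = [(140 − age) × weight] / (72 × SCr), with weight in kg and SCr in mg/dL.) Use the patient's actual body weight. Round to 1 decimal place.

23.9 mL/min

CrCl = (140 − 61) × 85.3 / (72 × 3.92) = 6738.7 / 282.24 ≈ 23.9 mL/min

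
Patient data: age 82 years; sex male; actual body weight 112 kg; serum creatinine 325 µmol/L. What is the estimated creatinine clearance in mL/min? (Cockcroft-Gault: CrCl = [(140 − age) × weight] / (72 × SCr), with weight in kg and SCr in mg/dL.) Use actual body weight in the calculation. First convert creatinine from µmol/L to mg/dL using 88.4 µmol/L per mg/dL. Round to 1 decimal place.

24.5 mL/min

SCr = 325 / 88.4 = 3.676 mg/dL
CrCl = (140 − 82) × 112 / (72 × 3.676) = 6496.0 / 264.67 ≈ 24.5 mL/min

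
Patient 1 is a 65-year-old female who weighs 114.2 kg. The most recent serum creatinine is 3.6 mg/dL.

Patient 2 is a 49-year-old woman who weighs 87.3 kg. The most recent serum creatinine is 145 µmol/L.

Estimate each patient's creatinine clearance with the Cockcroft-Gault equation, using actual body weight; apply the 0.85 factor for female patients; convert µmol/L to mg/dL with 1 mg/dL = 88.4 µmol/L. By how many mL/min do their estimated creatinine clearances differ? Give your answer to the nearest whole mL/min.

Patient 1: CrCl = (140 − 65) × 114.2 / (72 × 3.6) × 0.85 = 8565.0 / 259.20 × 0.85 ≈ 28.1 mL/min
Patient 2: SCr = 145 / 88.4 = 1.64 mg/dL
Patient 2: CrCl = (140 − 49) × 87.3 / (72 × 1.64) × 0.85 = 7944.3 / 118.08 × 0.85 ≈ 57.2 mL/min
|28.1 − 57.2| = 29.1 mL/min

29 mL/min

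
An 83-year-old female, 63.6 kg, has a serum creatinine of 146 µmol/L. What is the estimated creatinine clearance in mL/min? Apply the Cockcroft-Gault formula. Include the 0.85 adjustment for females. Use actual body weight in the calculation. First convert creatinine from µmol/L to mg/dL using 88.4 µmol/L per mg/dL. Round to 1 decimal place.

SCr = 146 / 88.4 = 1.652 mg/dL
CrCl = (140 − 83) × 63.6 / (72 × 1.652) × 0.85 = 3625.2 / 118.94 × 0.85 ≈ 25.9 mL/min

25.9 mL/min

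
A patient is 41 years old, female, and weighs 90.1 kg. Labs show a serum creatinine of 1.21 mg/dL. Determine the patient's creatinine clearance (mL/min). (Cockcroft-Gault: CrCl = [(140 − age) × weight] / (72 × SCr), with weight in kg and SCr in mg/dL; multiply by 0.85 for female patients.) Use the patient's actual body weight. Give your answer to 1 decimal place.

CrCl = (140 − 41) × 90.1 / (72 × 1.21) × 0.85 = 8919.9 / 87.12 × 0.85 ≈ 87.0 mL/min

87.0 mL/min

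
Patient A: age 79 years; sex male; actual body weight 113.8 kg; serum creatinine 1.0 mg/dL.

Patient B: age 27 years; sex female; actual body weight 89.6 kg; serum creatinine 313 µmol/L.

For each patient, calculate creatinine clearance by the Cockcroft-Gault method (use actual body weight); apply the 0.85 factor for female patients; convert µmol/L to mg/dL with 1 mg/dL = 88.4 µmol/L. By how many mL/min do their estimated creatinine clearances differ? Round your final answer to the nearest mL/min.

Patient A: CrCl = (140 − 79) × 113.8 / (72 × 1) = 6941.8 / 72.00 ≈ 96.4 mL/min
Patient B: SCr = 313 / 88.4 = 3.541 mg/dL
Patient B: CrCl = (140 − 27) × 89.6 / (72 × 3.541) × 0.85 = 10124.8 / 254.95 × 0.85 ≈ 33.8 mL/min
|96.4 − 33.8| = 62.6 mL/min

63 mL/min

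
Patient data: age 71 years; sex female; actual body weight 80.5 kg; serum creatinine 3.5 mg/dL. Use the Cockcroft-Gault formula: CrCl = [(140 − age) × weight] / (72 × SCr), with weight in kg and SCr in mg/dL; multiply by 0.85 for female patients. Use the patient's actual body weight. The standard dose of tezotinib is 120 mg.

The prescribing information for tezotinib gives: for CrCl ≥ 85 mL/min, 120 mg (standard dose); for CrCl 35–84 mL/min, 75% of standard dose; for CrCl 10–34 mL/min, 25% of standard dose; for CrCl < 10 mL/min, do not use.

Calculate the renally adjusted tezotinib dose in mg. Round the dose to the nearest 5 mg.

CrCl = (140 − 71) × 80.5 / (72 × 3.5) × 0.85 = 5554.5 / 252.00 × 0.85 ≈ 18.7 mL/min
CrCl ≈ 19 mL/min → bracket 10–34 mL/min.
25% of 120 mg = 30 mg

30 mg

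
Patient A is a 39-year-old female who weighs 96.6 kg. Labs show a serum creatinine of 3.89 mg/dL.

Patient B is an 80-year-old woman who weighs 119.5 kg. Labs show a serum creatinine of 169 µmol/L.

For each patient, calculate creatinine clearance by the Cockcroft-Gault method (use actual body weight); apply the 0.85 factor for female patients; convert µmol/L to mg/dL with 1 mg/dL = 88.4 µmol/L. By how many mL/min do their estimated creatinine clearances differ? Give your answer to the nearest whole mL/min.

15 mL/min

Patient A: CrCl = (140 − 39) × 96.6 / (72 × 3.89) × 0.85 = 9756.6 / 280.08 × 0.85 ≈ 29.6 mL/min
Patient B: SCr = 169 / 88.4 = 1.912 mg/dL
Patient B: CrCl = (140 − 80) × 119.5 / (72 × 1.912) × 0.85 = 7170.0 / 137.66 × 0.85 ≈ 44.3 mL/min
|29.6 − 44.3| = 14.7 mL/min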